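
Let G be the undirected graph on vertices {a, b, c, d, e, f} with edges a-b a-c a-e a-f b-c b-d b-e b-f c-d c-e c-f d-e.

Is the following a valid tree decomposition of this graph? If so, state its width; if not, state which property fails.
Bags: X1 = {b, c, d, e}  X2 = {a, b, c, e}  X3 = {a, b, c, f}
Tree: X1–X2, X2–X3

Every vertex of G appears in some bag (union = {a, b, c, d, e, f}); every edge is covered by a bag; and for each vertex v the set of bags containing v is connected in the bag tree. The decomposition is therefore valid. The largest bag has 4 vertices, so the width is 3.

Yes; width 3.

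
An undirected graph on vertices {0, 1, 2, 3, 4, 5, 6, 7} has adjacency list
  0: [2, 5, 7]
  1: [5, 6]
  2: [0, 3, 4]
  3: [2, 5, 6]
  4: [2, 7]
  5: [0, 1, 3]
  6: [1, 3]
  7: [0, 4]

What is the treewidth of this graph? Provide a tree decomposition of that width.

The largest bag has 3 vertices, giving width 2; this decomposition certifies tw(G) ≤ 2. For the lower bound, G contains the cycle 6–1–5–3–6, so G is not a forest; only forests have treewidth ≤ 1, hence tw(G) ≥ 2. Hence tw(G) = 2 exactly.

Treewidth 2.
Bags: B1 = {1, 3, 6}  B2 = {1, 3, 5}  B3 = {2, 3, 5}  B4 = {0, 2, 5}  B5 = {0, 2, 4}  B6 = {0, 4, 7}
Tree: B1–B2, B2–B3, B3–B4, B4–B5, B5–B6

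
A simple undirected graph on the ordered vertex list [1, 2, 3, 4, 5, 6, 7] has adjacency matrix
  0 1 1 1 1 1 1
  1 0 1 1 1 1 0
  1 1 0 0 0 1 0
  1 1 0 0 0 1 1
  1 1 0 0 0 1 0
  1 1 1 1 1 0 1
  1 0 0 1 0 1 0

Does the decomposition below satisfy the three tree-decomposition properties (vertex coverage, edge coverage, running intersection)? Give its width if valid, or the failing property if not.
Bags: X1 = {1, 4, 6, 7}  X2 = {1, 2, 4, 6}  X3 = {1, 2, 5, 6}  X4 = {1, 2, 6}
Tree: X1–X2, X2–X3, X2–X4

A tree decomposition must satisfy three properties: every vertex lies in some bag; for every edge, both endpoints lie together in some bag; and for every vertex, the bags containing it form a connected subtree. Here vertex 3 appears in no bag, so the decomposition is invalid.

No — vertex 3 appears in no bag.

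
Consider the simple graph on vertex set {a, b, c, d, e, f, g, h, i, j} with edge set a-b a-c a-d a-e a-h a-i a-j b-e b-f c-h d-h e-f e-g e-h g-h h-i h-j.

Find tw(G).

2

A width-2 tree decomposition is:
Bags: B1 = {a, d, h}  B2 = {a, e, h}  B3 = {a, b, e}  B4 = {a, h, j}  B5 = {e, g, h}  B6 = {a, c, h}  B7 = {a, h, i}  B8 = {b, e, f}
Tree: B1–B2, B2–B3, B1–B4, B2–B5, B1–B6, B2–B7, B3–B8
Every bag has size at most 3, so the width is 3 − 1 = 2 and tw(G) ≤ 2. For the lower bound, the 3 vertices {e, g, h} are pairwise adjacent, and any tree decomposition puts a clique entirely inside one bag — forcing width ≥ 2. The upper and lower bounds meet at 2, so that is the treewidth.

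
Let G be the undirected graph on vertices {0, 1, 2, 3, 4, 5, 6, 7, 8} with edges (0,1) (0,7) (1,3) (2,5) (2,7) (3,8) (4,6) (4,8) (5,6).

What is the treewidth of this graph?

2

A width-2 tree decomposition is:
Bags: B1 = {2, 5, 7}  B2 = {0, 5, 7}  B3 = {0, 1, 5}  B4 = {1, 3, 5}  B5 = {3, 5, 8}  B6 = {4, 5, 8}  B7 = {4, 5, 6}
Tree: B1–B2, B2–B3, B3–B4, B4–B5, B5–B6, B6–B7
Every bag has size at most 3, so the width is 3 − 1 = 2 and tw(G) ≤ 2. The edges 5–2–7–0–1–3–8–4–6–5 form a cycle, so G is not a tree and its treewidth is at least 2. Hence tw(G) = 2 exactly.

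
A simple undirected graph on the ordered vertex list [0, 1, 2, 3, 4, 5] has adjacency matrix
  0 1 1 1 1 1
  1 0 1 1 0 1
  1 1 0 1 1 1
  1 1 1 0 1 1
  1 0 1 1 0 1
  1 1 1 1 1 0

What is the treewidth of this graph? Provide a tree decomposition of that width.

Every bag has size at most 5, so the width is 5 − 1 = 4 and tw(G) ≤ 4. Conversely, {0, 1, 2, 3, 5} is a clique of size 5, and the vertices of any clique must share a bag in every tree decomposition; so some bag has ≥ 5 vertices and tw(G) ≥ 4. Hence tw(G) = 4 exactly.

Treewidth 4.
One optimal decomposition is:
Bags: B1 = {0, 1, 2, 3, 5}  B2 = {0, 2, 3, 4, 5}
Tree: B1–B2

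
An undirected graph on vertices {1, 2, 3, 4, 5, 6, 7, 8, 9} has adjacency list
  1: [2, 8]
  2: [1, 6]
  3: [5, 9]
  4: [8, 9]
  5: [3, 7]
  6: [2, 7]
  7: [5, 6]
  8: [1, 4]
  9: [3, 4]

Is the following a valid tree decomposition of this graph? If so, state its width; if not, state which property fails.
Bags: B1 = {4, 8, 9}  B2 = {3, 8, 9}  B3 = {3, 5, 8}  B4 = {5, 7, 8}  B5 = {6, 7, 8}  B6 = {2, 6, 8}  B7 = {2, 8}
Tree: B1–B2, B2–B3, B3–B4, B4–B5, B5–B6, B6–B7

No — vertex 1 appears in no bag.

A tree decomposition must satisfy three properties: every vertex lies in some bag; for every edge, both endpoints lie together in some bag; and for every vertex, the bags containing it form a connected subtree. Here vertex 1 appears in no bag, so the decomposition is invalid.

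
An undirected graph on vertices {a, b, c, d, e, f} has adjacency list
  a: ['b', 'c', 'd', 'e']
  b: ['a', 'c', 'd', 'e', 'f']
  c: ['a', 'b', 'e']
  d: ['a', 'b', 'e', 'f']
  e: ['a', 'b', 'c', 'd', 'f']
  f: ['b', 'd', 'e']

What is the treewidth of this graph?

3

A width-3 tree decomposition is:
Bags: B1 = {a, b, d, e}  B2 = {a, b, c, e}  B3 = {b, d, e, f}
Tree: B1–B2, B1–B3
The largest bag has 4 vertices, giving width 3; this decomposition certifies tw(G) ≤ 3. For the lower bound, the 4 vertices {b, d, e, f} are pairwise adjacent, and any tree decomposition puts a clique entirely inside one bag — forcing width ≥ 3. Combining the bounds, tw(G) = 3.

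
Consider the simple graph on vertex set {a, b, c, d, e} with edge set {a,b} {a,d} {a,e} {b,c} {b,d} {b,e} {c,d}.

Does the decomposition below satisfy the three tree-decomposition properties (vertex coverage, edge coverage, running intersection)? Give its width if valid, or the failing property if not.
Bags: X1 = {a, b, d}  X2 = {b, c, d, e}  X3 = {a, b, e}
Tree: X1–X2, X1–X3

A tree decomposition must satisfy three properties: every vertex lies in some bag; for every edge, both endpoints lie together in some bag; and for every vertex, the bags containing it form a connected subtree. Here bags containing vertex e are not connected in the tree, so the decomposition is invalid.

No — bags containing vertex e are not connected in the tree.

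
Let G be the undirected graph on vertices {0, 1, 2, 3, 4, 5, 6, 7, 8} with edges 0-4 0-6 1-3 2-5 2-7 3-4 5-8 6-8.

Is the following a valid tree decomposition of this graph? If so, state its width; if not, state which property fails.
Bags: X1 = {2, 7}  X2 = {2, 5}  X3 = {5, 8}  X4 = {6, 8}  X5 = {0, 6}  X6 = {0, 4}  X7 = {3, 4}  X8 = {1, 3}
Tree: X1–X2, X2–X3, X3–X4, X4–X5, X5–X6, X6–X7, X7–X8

Every vertex of G appears in some bag (union = {0, 1, 2, 3, 4, 5, 6, 7, 8}); every edge is covered by a bag; and for each vertex v the set of bags containing v is connected in the bag tree. The decomposition is therefore valid. The largest bag has 2 vertices, so the width is 1.

Yes; width 1.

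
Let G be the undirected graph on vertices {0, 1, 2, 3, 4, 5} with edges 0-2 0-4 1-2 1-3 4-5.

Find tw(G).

A width-1 tree decomposition is:
Bags: B1 = {4, 5}  B2 = {0, 4}  B3 = {0, 2}  B4 = {1, 2}  B5 = {1, 3}
Tree: B1–B2, B2–B3, B3–B4, B4–B5
The largest bag has 2 vertices, giving width 1; this decomposition certifies tw(G) ≤ 1. G has an edge, so its treewidth is at least 1. Hence tw(G) = 1 exactly.

1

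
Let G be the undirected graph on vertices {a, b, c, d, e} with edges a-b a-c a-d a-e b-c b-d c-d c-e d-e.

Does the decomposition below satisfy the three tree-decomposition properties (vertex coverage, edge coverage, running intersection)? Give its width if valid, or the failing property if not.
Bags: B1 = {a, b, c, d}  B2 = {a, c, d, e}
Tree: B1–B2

Checking the three conditions: (i) the bags cover all of {a, b, c, d, e}; (ii) for each edge, some bag contains both endpoints; (iii) the bags containing any fixed vertex form a subtree. All hold, so the decomposition is valid with width 4 − 1 = 3.

Yes; width 3.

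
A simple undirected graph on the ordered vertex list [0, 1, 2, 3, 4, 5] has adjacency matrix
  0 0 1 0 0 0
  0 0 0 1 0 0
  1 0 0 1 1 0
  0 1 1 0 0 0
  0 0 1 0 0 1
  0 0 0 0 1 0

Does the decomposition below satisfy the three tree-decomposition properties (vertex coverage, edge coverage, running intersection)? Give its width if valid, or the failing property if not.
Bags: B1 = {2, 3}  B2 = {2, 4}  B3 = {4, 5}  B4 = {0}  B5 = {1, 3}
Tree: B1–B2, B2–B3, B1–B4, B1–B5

A tree decomposition must satisfy three properties: every vertex lies in some bag; for every edge, both endpoints lie together in some bag; and for every vertex, the bags containing it form a connected subtree. Here edge (2,0) lies in no bag, so the decomposition is invalid.

No — edge (2,0) lies in no bag.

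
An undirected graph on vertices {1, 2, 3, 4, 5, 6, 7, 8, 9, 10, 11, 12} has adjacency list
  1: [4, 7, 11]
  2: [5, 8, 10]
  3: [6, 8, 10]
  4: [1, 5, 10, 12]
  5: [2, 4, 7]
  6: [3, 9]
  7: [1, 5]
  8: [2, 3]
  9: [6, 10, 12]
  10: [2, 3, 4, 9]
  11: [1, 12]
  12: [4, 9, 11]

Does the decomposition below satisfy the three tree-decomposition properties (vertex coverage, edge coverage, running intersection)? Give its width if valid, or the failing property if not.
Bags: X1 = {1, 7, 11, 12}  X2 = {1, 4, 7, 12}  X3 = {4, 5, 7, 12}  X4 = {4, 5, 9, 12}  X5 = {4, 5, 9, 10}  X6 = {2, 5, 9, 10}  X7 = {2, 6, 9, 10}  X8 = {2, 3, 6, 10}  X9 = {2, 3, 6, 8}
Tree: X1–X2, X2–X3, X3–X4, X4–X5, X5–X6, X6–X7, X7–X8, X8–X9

Every vertex of G appears in some bag (union = {1, 2, 3, 4, 5, 6, 7, 8, 9, 10, 11, 12}); every edge is covered by a bag; and for each vertex v the set of bags containing v is connected in the bag tree. The decomposition is therefore valid. The largest bag has 4 vertices, so the width is 3.

Yes; width 3.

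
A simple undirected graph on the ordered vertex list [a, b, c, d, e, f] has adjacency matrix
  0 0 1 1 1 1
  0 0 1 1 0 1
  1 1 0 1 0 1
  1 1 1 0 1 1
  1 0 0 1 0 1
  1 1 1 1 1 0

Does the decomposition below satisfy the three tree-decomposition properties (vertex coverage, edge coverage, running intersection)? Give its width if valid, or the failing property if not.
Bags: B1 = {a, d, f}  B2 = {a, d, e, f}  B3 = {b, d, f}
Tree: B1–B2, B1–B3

A tree decomposition must satisfy three properties: every vertex lies in some bag; for every edge, both endpoints lie together in some bag; and for every vertex, the bags containing it form a connected subtree. Here vertex c appears in no bag, so the decomposition is invalid.

No — vertex c appears in no bag.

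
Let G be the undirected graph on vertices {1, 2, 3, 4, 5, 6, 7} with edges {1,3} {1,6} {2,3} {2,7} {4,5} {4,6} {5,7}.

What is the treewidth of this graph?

2

A width-2 tree decomposition is:
Bags: B1 = {1, 4, 6}  B2 = {1, 4, 5}  B3 = {1, 5, 7}  B4 = {1, 2, 7}  B5 = {1, 2, 3}
Tree: B1–B2, B2–B3, B3–B4, B4–B5
Each bag holds 3 vertices, so the decomposition has width 2, which upper-bounds the treewidth. Since 1–6–4–5–7–2–3–1 is a cycle in G, G is not acyclic. Forests are exactly the graphs of treewidth ≤ 1, so tw(G) ≥ 2. Combining the bounds, tw(G) = 2.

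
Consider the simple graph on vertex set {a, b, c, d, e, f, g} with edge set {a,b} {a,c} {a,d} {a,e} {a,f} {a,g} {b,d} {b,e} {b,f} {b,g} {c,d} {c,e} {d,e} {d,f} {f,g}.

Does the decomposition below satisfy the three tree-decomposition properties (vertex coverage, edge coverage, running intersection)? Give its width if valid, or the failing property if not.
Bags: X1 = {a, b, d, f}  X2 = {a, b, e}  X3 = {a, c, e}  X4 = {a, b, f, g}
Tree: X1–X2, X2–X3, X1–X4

No — edge (d,e) lies in no bag.

A tree decomposition must satisfy three properties: every vertex lies in some bag; for every edge, both endpoints lie together in some bag; and for every vertex, the bags containing it form a connected subtree. Here edge (d,e) lies in no bag, so the decomposition is invalid.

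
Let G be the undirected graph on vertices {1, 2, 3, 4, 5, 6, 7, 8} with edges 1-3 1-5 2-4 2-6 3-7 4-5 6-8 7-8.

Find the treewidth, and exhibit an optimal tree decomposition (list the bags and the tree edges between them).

Each bag holds 3 vertices, so the decomposition has width 2, which upper-bounds the treewidth. The edges 6–8–7–3–1–5–4–2–6 form a cycle, so G is not a tree and its treewidth is at least 2. Hence tw(G) = 2 exactly.

Treewidth 2.
One such decomposition:
Bags: B1 = {6, 7, 8}  B2 = {3, 6, 7}  B3 = {1, 3, 6}  B4 = {1, 5, 6}  B5 = {4, 5, 6}  B6 = {2, 4, 6}
Tree: B1–B2, B2–B3, B3–B4, B4–B5, B5–B6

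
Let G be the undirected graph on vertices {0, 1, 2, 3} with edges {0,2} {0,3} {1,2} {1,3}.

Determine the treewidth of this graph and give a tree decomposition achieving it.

Treewidth 2.
Bags: B1 = {0, 1, 2}  B2 = {0, 1, 3}
Tree: B1–B2

Each bag holds 3 vertices, so the decomposition has width 2, which upper-bounds the treewidth. The edges 0–2–1–3–0 form a cycle, so G is not a tree and its treewidth is at least 2. Therefore the treewidth is 2.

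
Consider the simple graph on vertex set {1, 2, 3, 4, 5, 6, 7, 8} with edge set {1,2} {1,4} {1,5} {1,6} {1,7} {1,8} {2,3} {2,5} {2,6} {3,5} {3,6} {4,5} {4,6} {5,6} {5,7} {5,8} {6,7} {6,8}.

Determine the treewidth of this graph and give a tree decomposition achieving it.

Treewidth 3.
One such decomposition:
Bags: B1 = {1, 2, 5, 6}  B2 = {1, 5, 6, 8}  B3 = {2, 3, 5, 6}  B4 = {1, 5, 6, 7}  B5 = {1, 4, 5, 6}
Tree: B1–B2, B1–B3, B2–B4, B1–B5

Each bag holds 4 vertices, so the decomposition has width 3, which upper-bounds the treewidth. For the lower bound, the 4 vertices {1, 5, 6, 8} are pairwise adjacent, and any tree decomposition puts a clique entirely inside one bag — forcing width ≥ 3. Therefore the treewidth is 3.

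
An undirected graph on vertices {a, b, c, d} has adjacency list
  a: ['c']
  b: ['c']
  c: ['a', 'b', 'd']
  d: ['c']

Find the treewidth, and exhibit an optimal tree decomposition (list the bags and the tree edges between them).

Every bag has size at most 2, so the width is 2 − 1 = 1 and tw(G) ≤ 1. Since G has at least one edge (e.g. a–c), it is not an edgeless graph, so tw(G) ≥ 1. Therefore the treewidth is 1.

Treewidth 1.
One such decomposition:
Bags: B1 = {a, c}  B2 = {c, d}  B3 = {b, c}
Tree: B1–B2, B1–B3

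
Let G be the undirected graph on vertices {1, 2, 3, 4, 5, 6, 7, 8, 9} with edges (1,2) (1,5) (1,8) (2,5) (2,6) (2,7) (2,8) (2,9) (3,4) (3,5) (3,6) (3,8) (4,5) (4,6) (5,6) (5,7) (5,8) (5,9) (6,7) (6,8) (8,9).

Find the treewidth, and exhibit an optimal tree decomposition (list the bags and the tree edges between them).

Treewidth 3.
Bags: B1 = {2, 5, 6, 8}  B2 = {3, 5, 6, 8}  B3 = {2, 5, 6, 7}  B4 = {2, 5, 8, 9}  B5 = {1, 2, 5, 8}  B6 = {3, 4, 5, 6}
Tree: B1–B2, B1–B3, B1–B4, B1–B5, B2–B6

Each bag holds 4 vertices, so the decomposition has width 3, which upper-bounds the treewidth. Conversely, {1, 2, 5, 8} is a clique of size 4, and the vertices of any clique must share a bag in every tree decomposition; so some bag has ≥ 4 vertices and tw(G) ≥ 3. The upper and lower bounds meet at 3, so that is the treewidth.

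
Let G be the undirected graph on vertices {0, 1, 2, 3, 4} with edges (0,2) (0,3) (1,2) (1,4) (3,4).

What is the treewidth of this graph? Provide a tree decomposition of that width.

Treewidth 2.
One such decomposition:
Bags: B1 = {0, 1, 2}  B2 = {0, 1, 4}  B3 = {0, 3, 4}
Tree: B1–B2, B2–B3

The largest bag has 3 vertices, giving width 2; this decomposition certifies tw(G) ≤ 2. The edges 0–2–1–4–3–0 form a cycle, so G is not a tree and its treewidth is at least 2. Combining the bounds, tw(G) = 2.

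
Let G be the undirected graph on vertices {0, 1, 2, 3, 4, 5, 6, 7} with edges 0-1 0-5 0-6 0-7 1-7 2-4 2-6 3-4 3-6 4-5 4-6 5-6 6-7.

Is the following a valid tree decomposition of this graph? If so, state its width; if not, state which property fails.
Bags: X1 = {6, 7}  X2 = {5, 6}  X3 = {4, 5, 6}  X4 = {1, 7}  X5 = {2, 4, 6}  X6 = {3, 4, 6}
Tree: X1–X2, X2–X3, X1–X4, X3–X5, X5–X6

A tree decomposition must satisfy three properties: every vertex lies in some bag; for every edge, both endpoints lie together in some bag; and for every vertex, the bags containing it form a connected subtree. Here vertex 0 appears in no bag, so the decomposition is invalid.

No — vertex 0 appears in no bag.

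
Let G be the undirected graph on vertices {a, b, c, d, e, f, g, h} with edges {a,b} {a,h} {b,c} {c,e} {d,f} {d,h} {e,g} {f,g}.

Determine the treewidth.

2

A width-2 tree decomposition is:
Bags: B1 = {c, e, g}  B2 = {c, f, g}  B3 = {c, d, f}  B4 = {c, d, h}  B5 = {a, c, h}  B6 = {a, b, c}
Tree: B1–B2, B2–B3, B3–B4, B4–B5, B5–B6
The largest bag has 3 vertices, giving width 2; this decomposition certifies tw(G) ≤ 2. For the lower bound, G contains the cycle c–e–g–f–d–h–a–b–c, so G is not a forest; only forests have treewidth ≤ 1, hence tw(G) ≥ 2. Therefore the treewidth is 2.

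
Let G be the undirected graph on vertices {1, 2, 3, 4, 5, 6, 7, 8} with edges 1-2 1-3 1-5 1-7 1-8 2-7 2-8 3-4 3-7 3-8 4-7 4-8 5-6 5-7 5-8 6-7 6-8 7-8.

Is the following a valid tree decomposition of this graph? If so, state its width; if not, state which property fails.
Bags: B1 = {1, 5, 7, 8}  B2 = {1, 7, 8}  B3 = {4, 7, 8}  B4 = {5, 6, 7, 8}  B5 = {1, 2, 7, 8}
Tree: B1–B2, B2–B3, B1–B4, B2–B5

A tree decomposition must satisfy three properties: every vertex lies in some bag; for every edge, both endpoints lie together in some bag; and for every vertex, the bags containing it form a connected subtree. Here vertex 3 appears in no bag, so the decomposition is invalid.

No — vertex 3 appears in no bag.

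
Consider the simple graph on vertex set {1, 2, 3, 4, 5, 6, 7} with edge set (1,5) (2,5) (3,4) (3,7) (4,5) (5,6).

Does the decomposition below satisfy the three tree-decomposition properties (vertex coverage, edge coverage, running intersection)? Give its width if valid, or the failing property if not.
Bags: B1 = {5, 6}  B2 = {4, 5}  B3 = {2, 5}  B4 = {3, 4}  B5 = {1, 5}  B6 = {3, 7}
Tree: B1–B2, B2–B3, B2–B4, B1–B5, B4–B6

Yes; width 1.

Checking the three conditions: (i) the bags cover all of {1, 2, 3, 4, 5, 6, 7}; (ii) for each edge, some bag contains both endpoints; (iii) the bags containing any fixed vertex form a subtree. All hold, so the decomposition is valid with width 2 − 1 = 1.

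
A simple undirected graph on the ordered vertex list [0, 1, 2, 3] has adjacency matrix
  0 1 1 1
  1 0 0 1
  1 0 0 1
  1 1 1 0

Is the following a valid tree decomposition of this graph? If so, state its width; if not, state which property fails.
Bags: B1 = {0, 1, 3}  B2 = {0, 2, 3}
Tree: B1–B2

Every vertex of G appears in some bag (union = {0, 1, 2, 3}); every edge is covered by a bag; and for each vertex v the set of bags containing v is connected in the bag tree. The decomposition is therefore valid. The largest bag has 3 vertices, so the width is 2.

Yes; width 2.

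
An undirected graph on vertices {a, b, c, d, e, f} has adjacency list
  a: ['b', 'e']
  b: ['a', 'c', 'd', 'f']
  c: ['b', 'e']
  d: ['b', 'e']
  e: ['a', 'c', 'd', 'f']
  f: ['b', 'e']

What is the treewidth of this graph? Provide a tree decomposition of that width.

Treewidth 2.
Bags: B1 = {b, c, e}  B2 = {b, d, e}  B3 = {a, b, e}  B4 = {b, e, f}
Tree: B1–B2, B2–B3, B3–B4

Each bag holds 3 vertices, so the decomposition has width 2, which upper-bounds the treewidth. Since b–c–e–d–b is a cycle in G, G is not acyclic. Forests are exactly the graphs of treewidth ≤ 1, so tw(G) ≥ 2. Combining the bounds, tw(G) = 2.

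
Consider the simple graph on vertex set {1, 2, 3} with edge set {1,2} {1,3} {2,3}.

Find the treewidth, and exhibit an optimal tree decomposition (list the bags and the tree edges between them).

Treewidth 2.
One optimal decomposition is:
Bags: B1 = {1, 2, 3}
Tree: (single bag)

With just one bag of size 3, the width is 3 − 1 = 2, so tw(G) ≤ 2. For the lower bound, the 3 vertices {1, 2, 3} are pairwise adjacent, and any tree decomposition puts a clique entirely inside one bag — forcing width ≥ 2. Therefore the treewidth is 2.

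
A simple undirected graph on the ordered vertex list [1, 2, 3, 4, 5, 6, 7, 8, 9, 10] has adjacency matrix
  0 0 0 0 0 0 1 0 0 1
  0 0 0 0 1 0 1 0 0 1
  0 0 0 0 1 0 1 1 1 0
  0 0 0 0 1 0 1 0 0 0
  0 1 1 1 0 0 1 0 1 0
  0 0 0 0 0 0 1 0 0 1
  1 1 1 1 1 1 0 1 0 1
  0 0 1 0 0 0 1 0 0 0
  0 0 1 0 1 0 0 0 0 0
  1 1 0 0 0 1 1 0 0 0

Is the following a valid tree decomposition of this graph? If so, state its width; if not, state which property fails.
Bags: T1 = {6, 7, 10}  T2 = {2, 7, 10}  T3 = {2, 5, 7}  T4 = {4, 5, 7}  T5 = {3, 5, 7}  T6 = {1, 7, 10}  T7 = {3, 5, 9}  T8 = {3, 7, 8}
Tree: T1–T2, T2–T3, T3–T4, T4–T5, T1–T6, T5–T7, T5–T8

Every vertex of G appears in some bag (union = {1, 2, 3, 4, 5, 6, 7, 8, 9, 10}); every edge is covered by a bag; and for each vertex v the set of bags containing v is connected in the bag tree. The decomposition is therefore valid. The largest bag has 3 vertices, so the width is 2.

Yes; width 2.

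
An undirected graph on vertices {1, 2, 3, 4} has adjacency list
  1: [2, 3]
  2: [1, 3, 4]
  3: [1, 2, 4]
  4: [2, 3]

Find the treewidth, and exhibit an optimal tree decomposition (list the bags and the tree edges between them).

Treewidth 2.
One such decomposition:
Bags: B1 = {1, 2, 3}  B2 = {2, 3, 4}
Tree: B1–B2

Each bag holds 3 vertices, so the decomposition has width 2, which upper-bounds the treewidth. On the other hand G contains the 3-clique {1, 2, 3}. A clique must lie in a single bag of any decomposition, so no decomposition can have width below 2. Therefore the treewidth is 2.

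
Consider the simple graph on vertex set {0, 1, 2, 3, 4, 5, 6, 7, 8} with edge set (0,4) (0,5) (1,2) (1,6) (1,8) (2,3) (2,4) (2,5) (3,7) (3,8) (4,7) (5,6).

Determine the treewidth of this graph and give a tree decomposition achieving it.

Each bag holds 4 vertices, so the decomposition has width 3, which upper-bounds the treewidth. For the lower bound: the 4 vertex sets {0,4,7}, {5}, {2}, {1,3,6,8} are disjoint, each induces a connected subgraph, and every pair is joined by at least one edge of G. Contracting each set to a single vertex therefore yields K_{4} as a minor, and since treewidth is minor-monotone, tw(G) ≥ tw(K_{4}) = 3. Combining the bounds, tw(G) = 3.

Treewidth 3.
Bags: B1 = {0, 4, 5, 7}  B2 = {2, 4, 5, 7}  B3 = {2, 3, 5, 7}  B4 = {2, 3, 5, 6}  B5 = {1, 2, 3, 6}  B6 = {1, 3, 6, 8}
Tree: B1–B2, B2–B3, B3–B4, B4–B5, B5–B6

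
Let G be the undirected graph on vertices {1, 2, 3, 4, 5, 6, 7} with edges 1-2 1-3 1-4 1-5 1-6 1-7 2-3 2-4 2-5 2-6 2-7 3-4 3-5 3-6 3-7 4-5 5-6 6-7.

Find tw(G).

4

A width-4 tree decomposition is:
Bags: B1 = {1, 2, 3, 4, 5}  B2 = {1, 2, 3, 5, 6}  B3 = {1, 2, 3, 6, 7}
Tree: B1–B2, B2–B3
Each bag holds 5 vertices, so the decomposition has width 4, which upper-bounds the treewidth. Conversely, {1, 2, 3, 4, 5} is a clique of size 5, and the vertices of any clique must share a bag in every tree decomposition; so some bag has ≥ 5 vertices and tw(G) ≥ 4. Hence tw(G) = 4 exactly.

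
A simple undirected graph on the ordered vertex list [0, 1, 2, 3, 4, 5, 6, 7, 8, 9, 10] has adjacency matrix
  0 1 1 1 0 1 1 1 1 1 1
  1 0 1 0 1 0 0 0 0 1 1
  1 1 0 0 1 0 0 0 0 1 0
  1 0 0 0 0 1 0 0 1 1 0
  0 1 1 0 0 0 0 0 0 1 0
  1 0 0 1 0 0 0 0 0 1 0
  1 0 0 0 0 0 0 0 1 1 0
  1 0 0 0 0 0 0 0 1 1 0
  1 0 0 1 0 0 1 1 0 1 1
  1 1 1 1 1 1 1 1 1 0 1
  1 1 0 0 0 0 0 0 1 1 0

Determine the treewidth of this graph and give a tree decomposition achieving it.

Treewidth 3.
Bags: B1 = {0, 6, 8, 9}  B2 = {0, 3, 8, 9}  B3 = {0, 8, 9, 10}  B4 = {0, 7, 8, 9}  B5 = {0, 3, 5, 9}  B6 = {0, 1, 9, 10}  B7 = {0, 1, 2, 9}  B8 = {1, 2, 4, 9}
Tree: B1–B2, B1–B3, B2–B4, B2–B5, B3–B6, B6–B7, B7–B8

Every bag has size at most 4, so the width is 4 − 1 = 3 and tw(G) ≤ 3. For the lower bound, the 4 vertices {0, 8, 9, 10} are pairwise adjacent, and any tree decomposition puts a clique entirely inside one bag — forcing width ≥ 3. Combining the bounds, tw(G) = 3.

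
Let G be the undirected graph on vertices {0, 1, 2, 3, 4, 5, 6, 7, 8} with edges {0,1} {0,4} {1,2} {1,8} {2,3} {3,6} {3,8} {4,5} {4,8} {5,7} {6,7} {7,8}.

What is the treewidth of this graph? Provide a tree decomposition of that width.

Treewidth 3.
One such decomposition:
Bags: B1 = {0, 1, 2, 3}  B2 = {0, 1, 3, 8}  B3 = {0, 3, 4, 8}  B4 = {3, 4, 6, 8}  B5 = {4, 6, 7, 8}  B6 = {4, 5, 6, 7}
Tree: B1–B2, B2–B3, B3–B4, B4–B5, B5–B6

Every bag has size at most 4, so the width is 4 − 1 = 3 and tw(G) ≤ 3. For the lower bound: the 4 vertex sets {0,1,2}, {3}, {8}, {4,5,6,7} are disjoint, each induces a connected subgraph, and every pair is joined by at least one edge of G. Contracting each set to a single vertex therefore yields K_{4} as a minor, and since treewidth is minor-monotone, tw(G) ≥ tw(K_{4}) = 3. The upper and lower bounds meet at 3, so that is the treewidth.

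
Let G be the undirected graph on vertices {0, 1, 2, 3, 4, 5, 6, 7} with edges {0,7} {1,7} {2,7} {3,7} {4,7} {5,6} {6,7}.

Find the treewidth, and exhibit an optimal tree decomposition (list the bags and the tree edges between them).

Each bag holds 2 vertices, so the decomposition has width 1, which upper-bounds the treewidth. Any graph with an edge has treewidth ≥ 1, and G has the edge 7–0. The upper and lower bounds meet at 1, so that is the treewidth.

Treewidth 1.
Bags: B1 = {0, 7}  B2 = {6, 7}  B3 = {5, 6}  B4 = {4, 7}  B5 = {1, 7}  B6 = {2, 7}  B7 = {3, 7}
Tree: B1–B2, B2–B3, B1–B4, B2–B5, B1–B6, B1–B7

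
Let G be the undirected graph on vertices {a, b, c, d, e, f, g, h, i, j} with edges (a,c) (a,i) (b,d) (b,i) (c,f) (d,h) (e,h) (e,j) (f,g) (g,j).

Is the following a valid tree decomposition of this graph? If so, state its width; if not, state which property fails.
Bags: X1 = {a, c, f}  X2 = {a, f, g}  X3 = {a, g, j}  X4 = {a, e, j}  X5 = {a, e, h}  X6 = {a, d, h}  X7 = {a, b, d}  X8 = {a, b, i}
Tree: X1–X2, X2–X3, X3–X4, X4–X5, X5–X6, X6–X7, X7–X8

Every vertex of G appears in some bag (union = {a, b, c, d, e, f, g, h, i, j}); every edge is covered by a bag; and for each vertex v the set of bags containing v is connected in the bag tree. The decomposition is therefore valid. The largest bag has 3 vertices, so the width is 2.

Yes; width 2.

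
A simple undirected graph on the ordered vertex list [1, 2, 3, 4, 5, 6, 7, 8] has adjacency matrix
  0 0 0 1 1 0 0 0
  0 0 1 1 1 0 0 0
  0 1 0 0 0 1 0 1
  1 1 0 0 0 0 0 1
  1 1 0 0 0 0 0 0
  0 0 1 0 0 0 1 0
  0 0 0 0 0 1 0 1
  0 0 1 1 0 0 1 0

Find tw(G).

A width-2 tree decomposition is:
Bags: B1 = {1, 4, 5}  B2 = {2, 4, 5}  B3 = {2, 4, 8}  B4 = {2, 3, 8}  B5 = {3, 7, 8}  B6 = {3, 6, 7}
Tree: B1–B2, B2–B3, B3–B4, B4–B5, B5–B6
The largest bag has 3 vertices, giving width 2; this decomposition certifies tw(G) ≤ 2. The edges 1–5–2–4–1 form a cycle, so G is not a tree and its treewidth is at least 2. Combining the bounds, tw(G) = 2.

2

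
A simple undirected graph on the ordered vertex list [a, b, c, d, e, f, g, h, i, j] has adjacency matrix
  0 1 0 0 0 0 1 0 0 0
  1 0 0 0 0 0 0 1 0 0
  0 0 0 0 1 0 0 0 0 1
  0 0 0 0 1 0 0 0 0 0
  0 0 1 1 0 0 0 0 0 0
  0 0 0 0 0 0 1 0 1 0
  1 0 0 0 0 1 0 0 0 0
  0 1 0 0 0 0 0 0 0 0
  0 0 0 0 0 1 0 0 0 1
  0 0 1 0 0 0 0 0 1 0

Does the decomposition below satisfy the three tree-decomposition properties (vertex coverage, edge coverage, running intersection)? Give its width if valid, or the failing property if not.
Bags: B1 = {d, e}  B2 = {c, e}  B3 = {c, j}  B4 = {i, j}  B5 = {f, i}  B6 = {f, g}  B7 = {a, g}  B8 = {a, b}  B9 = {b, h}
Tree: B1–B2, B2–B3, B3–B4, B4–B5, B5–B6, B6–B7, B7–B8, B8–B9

Vertex coverage: the bags together contain {a, b, c, d, e, f, g, h, i, j}, the full vertex set. Edge coverage: each edge of G has both endpoints in at least one bag. Running intersection: for every vertex, the bags containing it form a connected subtree. All three properties hold, so this is a valid tree decomposition of width max|bag| − 1 = 1, and hence tw(G) ≤ 1.

Yes; width 1.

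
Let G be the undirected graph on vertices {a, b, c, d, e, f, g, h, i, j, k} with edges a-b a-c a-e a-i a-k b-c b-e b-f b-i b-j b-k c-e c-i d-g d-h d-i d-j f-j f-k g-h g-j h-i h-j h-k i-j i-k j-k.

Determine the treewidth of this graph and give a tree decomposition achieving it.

The largest bag has 4 vertices, giving width 3; this decomposition certifies tw(G) ≤ 3. For the lower bound, the 4 vertices {d, g, h, j} are pairwise adjacent, and any tree decomposition puts a clique entirely inside one bag — forcing width ≥ 3. Combining the bounds, tw(G) = 3.

Treewidth 3.
One optimal decomposition is:
Bags: B1 = {b, i, j, k}  B2 = {a, b, i, k}  B3 = {a, b, c, i}  B4 = {b, f, j, k}  B5 = {h, i, j, k}  B6 = {d, h, i, j}  B7 = {a, b, c, e}  B8 = {d, g, h, j}
Tree: B1–B2, B2–B3, B1–B4, B1–B5, B5–B6, B3–B7, B6–B8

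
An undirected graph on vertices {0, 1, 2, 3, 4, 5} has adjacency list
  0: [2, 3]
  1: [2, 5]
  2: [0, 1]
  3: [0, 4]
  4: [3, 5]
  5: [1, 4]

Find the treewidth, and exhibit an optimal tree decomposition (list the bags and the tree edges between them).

The largest bag has 3 vertices, giving width 2; this decomposition certifies tw(G) ≤ 2. The edges 3–0–2–1–5–4–3 form a cycle, so G is not a tree and its treewidth is at least 2. Hence tw(G) = 2 exactly.

Treewidth 2.
One such decomposition:
Bags: B1 = {0, 2, 3}  B2 = {1, 2, 3}  B3 = {1, 3, 5}  B4 = {3, 4, 5}
Tree: B1–B2, B2–B3, B3–B4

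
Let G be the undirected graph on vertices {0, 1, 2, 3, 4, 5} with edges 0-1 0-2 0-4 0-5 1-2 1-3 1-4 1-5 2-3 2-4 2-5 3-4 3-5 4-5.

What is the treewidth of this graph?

4

A width-4 tree decomposition is:
Bags: B1 = {0, 1, 2, 4, 5}  B2 = {1, 2, 3, 4, 5}
Tree: B1–B2
The largest bag has 5 vertices, giving width 4; this decomposition certifies tw(G) ≤ 4. Conversely, {0, 1, 2, 4, 5} is a clique of size 5, and the vertices of any clique must share a bag in every tree decomposition; so some bag has ≥ 5 vertices and tw(G) ≥ 4. Hence tw(G) = 4 exactly.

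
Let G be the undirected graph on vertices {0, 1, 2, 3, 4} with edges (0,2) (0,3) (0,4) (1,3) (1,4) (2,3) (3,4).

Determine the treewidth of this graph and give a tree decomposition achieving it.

Treewidth 2.
One such decomposition:
Bags: B1 = {0, 2, 3}  B2 = {0, 3, 4}  B3 = {1, 3, 4}
Tree: B1–B2, B2–B3

Every bag has size at most 3, so the width is 3 − 1 = 2 and tw(G) ≤ 2. On the other hand G contains the 3-clique {0, 2, 3}. A clique must lie in a single bag of any decomposition, so no decomposition can have width below 2. Combining the bounds, tw(G) = 2.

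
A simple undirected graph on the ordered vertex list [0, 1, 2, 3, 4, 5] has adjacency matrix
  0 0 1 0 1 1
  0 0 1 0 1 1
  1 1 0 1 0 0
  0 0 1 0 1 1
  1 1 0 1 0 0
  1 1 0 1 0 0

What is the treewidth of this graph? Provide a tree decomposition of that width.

Every bag has size at most 4, so the width is 4 − 1 = 3 and tw(G) ≤ 3. For the lower bound: the 4 vertex sets {0,2}, {1,5}, {3}, {4} are disjoint, each induces a connected subgraph, and every pair is joined by at least one edge of G. Contracting each set to a single vertex therefore yields K_{4} as a minor, and since treewidth is minor-monotone, tw(G) ≥ tw(K_{4}) = 3. Therefore the treewidth is 3.

Treewidth 3.
One optimal decomposition is:
Bags: B1 = {0, 1, 2, 3}  B2 = {0, 1, 3, 5}  B3 = {0, 1, 3, 4}
Tree: B1–B2, B2–B3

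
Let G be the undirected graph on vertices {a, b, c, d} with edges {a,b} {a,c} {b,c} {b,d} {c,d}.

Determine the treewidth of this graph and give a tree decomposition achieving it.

Treewidth 2.
One optimal decomposition is:
Bags: B1 = {a, b, c}  B2 = {b, c, d}
Tree: B1–B2

Each bag holds 3 vertices, so the decomposition has width 2, which upper-bounds the treewidth. On the other hand G contains the 3-clique {b, c, d}. A clique must lie in a single bag of any decomposition, so no decomposition can have width below 2. Combining the bounds, tw(G) = 2.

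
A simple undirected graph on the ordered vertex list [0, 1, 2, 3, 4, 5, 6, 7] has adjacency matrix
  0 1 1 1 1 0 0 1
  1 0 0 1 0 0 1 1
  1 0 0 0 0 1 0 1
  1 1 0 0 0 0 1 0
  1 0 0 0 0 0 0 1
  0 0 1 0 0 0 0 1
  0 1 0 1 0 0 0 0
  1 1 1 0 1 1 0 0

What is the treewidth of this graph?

A width-2 tree decomposition is:
Bags: B1 = {0, 2, 7}  B2 = {0, 1, 7}  B3 = {0, 1, 3}  B4 = {2, 5, 7}  B5 = {1, 3, 6}  B6 = {0, 4, 7}
Tree: B1–B2, B2–B3, B1–B4, B3–B5, B1–B6
The largest bag has 3 vertices, giving width 2; this decomposition certifies tw(G) ≤ 2. For the lower bound, the 3 vertices {0, 1, 3} are pairwise adjacent, and any tree decomposition puts a clique entirely inside one bag — forcing width ≥ 2. Combining the bounds, tw(G) = 2.

2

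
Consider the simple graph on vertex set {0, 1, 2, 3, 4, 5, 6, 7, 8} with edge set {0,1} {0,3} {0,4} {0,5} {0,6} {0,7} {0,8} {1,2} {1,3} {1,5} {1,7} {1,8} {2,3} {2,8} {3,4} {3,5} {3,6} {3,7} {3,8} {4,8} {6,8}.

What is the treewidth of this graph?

A width-3 tree decomposition is:
Bags: B1 = {0, 3, 4, 8}  B2 = {0, 1, 3, 8}  B3 = {0, 1, 3, 7}  B4 = {0, 3, 6, 8}  B5 = {1, 2, 3, 8}  B6 = {0, 1, 3, 5}
Tree: B1–B2, B2–B3, B1–B4, B2–B5, B3–B6
Every bag has size at most 4, so the width is 4 − 1 = 3 and tw(G) ≤ 3. On the other hand G contains the 4-clique {0, 1, 3, 8}. A clique must lie in a single bag of any decomposition, so no decomposition can have width below 3. Hence tw(G) = 3 exactly.

3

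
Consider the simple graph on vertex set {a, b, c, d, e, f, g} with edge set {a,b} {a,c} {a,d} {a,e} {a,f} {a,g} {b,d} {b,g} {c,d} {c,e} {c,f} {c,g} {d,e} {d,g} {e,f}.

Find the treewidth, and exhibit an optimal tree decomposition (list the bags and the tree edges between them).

Treewidth 3.
One such decomposition:
Bags: B1 = {a, c, d, e}  B2 = {a, c, d, g}  B3 = {a, c, e, f}  B4 = {a, b, d, g}
Tree: B1–B2, B1–B3, B2–B4

The largest bag has 4 vertices, giving width 3; this decomposition certifies tw(G) ≤ 3. For the lower bound, the 4 vertices {a, c, d, g} are pairwise adjacent, and any tree decomposition puts a clique entirely inside one bag — forcing width ≥ 3. Hence tw(G) = 3 exactly.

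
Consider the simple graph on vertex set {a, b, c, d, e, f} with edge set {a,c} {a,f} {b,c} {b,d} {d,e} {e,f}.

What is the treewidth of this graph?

2

A width-2 tree decomposition is:
Bags: B1 = {a, b, c}  B2 = {a, b, f}  B3 = {b, e, f}  B4 = {b, d, e}
Tree: B1–B2, B2–B3, B3–B4
Every bag has size at most 3, so the width is 3 − 1 = 2 and tw(G) ≤ 2. For the lower bound, G contains the cycle b–c–a–f–e–d–b, so G is not a forest; only forests have treewidth ≤ 1, hence tw(G) ≥ 2. The upper and lower bounds meet at 2, so that is the treewidth.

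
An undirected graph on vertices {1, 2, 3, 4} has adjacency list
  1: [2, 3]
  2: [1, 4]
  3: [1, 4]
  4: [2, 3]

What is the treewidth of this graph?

2

A width-2 tree decomposition is:
Bags: B1 = {1, 2, 4}  B2 = {1, 3, 4}
Tree: B1–B2
The largest bag has 3 vertices, giving width 2; this decomposition certifies tw(G) ≤ 2. For the lower bound, G contains the cycle 1–2–4–3–1, so G is not a forest; only forests have treewidth ≤ 1, hence tw(G) ≥ 2. Therefore the treewidth is 2.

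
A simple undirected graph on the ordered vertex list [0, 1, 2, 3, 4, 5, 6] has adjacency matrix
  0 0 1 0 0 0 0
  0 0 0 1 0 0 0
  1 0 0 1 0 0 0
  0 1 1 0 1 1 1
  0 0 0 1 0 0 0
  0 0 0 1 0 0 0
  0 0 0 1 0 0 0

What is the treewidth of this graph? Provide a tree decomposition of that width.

Every bag has size at most 2, so the width is 2 − 1 = 1 and tw(G) ≤ 1. G has an edge, so its treewidth is at least 1. Combining the bounds, tw(G) = 1.

Treewidth 1.
Bags: B1 = {2, 3}  B2 = {0, 2}  B3 = {3, 5}  B4 = {1, 3}  B5 = {3, 4}  B6 = {3, 6}
Tree: B1–B2, B1–B3, B3–B4, B1–B5, B1–B6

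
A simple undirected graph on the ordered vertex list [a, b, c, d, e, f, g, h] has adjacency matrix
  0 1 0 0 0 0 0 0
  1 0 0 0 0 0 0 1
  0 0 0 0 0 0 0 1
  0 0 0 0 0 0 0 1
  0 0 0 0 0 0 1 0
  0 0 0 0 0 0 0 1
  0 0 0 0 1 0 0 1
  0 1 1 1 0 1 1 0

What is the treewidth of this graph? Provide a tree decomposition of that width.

Treewidth 1.
One such decomposition:
Bags: B1 = {d, h}  B2 = {b, h}  B3 = {c, h}  B4 = {g, h}  B5 = {f, h}  B6 = {e, g}  B7 = {a, b}
Tree: B1–B2, B2–B3, B2–B4, B3–B5, B4–B6, B2–B7

The largest bag has 2 vertices, giving width 1; this decomposition certifies tw(G) ≤ 1. Since G has at least one edge (e.g. h–d), it is not an edgeless graph, so tw(G) ≥ 1. The upper and lower bounds meet at 1, so that is the treewidth.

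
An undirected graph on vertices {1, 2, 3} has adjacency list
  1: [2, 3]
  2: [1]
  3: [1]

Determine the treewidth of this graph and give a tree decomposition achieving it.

The largest bag has 2 vertices, giving width 1; this decomposition certifies tw(G) ≤ 1. G has an edge, so its treewidth is at least 1. Combining the bounds, tw(G) = 1.

Treewidth 1.
One such decomposition:
Bags: B1 = {1, 2}  B2 = {1, 3}
Tree: B1–B2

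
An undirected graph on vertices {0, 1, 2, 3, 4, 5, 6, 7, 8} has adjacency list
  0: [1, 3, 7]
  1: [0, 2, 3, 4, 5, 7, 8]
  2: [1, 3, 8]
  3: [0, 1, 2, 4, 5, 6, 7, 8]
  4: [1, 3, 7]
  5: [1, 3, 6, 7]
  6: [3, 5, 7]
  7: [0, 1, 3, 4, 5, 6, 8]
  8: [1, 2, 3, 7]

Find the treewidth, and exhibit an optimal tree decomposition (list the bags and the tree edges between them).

The largest bag has 4 vertices, giving width 3; this decomposition certifies tw(G) ≤ 3. Conversely, {1, 2, 3, 8} is a clique of size 4, and the vertices of any clique must share a bag in every tree decomposition; so some bag has ≥ 4 vertices and tw(G) ≥ 3. Therefore the treewidth is 3.

Treewidth 3.
One such decomposition:
Bags: B1 = {1, 3, 5, 7}  B2 = {1, 3, 7, 8}  B3 = {0, 1, 3, 7}  B4 = {1, 3, 4, 7}  B5 = {3, 5, 6, 7}  B6 = {1, 2, 3, 8}
Tree: B1–B2, B2–B3, B3–B4, B1–B5, B2–B6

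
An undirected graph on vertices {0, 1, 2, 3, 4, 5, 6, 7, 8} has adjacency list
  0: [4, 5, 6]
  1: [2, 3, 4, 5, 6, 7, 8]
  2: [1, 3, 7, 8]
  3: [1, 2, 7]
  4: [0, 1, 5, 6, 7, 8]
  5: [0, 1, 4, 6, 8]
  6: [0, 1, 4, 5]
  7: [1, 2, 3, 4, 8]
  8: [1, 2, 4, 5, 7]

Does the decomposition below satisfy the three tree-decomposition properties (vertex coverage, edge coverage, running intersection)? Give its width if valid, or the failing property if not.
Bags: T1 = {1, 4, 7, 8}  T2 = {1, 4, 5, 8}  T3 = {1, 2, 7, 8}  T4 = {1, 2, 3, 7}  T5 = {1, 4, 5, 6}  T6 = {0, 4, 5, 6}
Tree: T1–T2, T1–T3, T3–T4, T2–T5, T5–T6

Vertex coverage: the bags together contain {0, 1, 2, 3, 4, 5, 6, 7, 8}, the full vertex set. Edge coverage: each edge of G has both endpoints in at least one bag. Running intersection: for every vertex, the bags containing it form a connected subtree. All three properties hold, so this is a valid tree decomposition of width max|bag| − 1 = 3, and hence tw(G) ≤ 3.

Yes; width 3.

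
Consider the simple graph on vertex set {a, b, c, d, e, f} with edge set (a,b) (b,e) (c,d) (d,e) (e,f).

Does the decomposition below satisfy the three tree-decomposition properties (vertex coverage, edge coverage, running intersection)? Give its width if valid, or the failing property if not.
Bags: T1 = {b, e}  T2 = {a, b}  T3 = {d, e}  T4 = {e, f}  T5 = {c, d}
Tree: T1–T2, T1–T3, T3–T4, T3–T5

Yes; width 1.

Checking the three conditions: (i) the bags cover all of {a, b, c, d, e, f}; (ii) for each edge, some bag contains both endpoints; (iii) the bags containing any fixed vertex form a subtree. All hold, so the decomposition is valid with width 2 − 1 = 1.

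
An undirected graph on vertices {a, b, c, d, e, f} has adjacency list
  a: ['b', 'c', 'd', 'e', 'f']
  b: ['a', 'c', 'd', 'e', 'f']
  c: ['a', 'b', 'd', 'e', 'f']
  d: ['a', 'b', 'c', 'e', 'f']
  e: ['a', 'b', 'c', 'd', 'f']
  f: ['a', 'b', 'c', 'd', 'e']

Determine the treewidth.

A width-5 tree decomposition is:
Bags: B1 = {a, b, c, d, e, f}
Tree: (single bag)
A single bag containing all 6 vertices is trivially a valid decomposition of width 5. For the lower bound, the 6 vertices {a, b, c, d, e, f} are pairwise adjacent, and any tree decomposition puts a clique entirely inside one bag — forcing width ≥ 5. Hence tw(G) = 5 exactly.

5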